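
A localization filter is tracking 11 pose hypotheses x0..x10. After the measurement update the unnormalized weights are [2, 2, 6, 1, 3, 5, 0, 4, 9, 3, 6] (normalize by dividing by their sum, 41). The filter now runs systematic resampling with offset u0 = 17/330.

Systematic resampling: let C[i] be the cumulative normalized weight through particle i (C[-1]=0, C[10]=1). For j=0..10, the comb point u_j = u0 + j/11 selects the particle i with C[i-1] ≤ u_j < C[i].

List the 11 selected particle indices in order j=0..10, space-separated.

C = [2/41, 4/41, 10/41, 11/41, 14/41, 19/41, 19/41, 23/41, 32/41, 35/41, 1]
j=0: u_0=17/330 ∈ [2/41, 4/41) → index 1
j=1: u_1=47/330 ∈ [4/41, 10/41) → index 2
j=2: u_2=7/30 ∈ [4/41, 10/41) → index 2
j=3: u_3=107/330 ∈ [11/41, 14/41) → index 4
j=4: u_4=137/330 ∈ [14/41, 19/41) → index 5
j=5: u_5=167/330 ∈ [19/41, 23/41) → index 7
j=6: u_6=197/330 ∈ [23/41, 32/41) → index 8
j=7: u_7=227/330 ∈ [23/41, 32/41) → index 8
j=8: u_8=257/330 ∈ [23/41, 32/41) → index 8
j=9: u_9=287/330 ∈ [35/41, 1) → index 10
j=10: u_10=317/330 ∈ [35/41, 1) → index 10

1 2 2 4 5 7 8 8 8 10 10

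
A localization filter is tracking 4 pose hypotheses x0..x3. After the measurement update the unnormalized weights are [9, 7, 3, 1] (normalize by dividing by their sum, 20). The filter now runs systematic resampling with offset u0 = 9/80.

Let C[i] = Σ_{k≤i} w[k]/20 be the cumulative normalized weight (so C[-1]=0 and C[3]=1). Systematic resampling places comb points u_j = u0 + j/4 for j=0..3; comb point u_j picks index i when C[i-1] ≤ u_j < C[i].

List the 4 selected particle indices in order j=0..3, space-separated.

C = [9/20, 4/5, 19/20, 1]
j=0: u_0=9/80 ∈ [0, 9/20) → index 0
j=1: u_1=29/80 ∈ [0, 9/20) → index 0
j=2: u_2=49/80 ∈ [9/20, 4/5) → index 1
j=3: u_3=69/80 ∈ [4/5, 19/20) → index 2

0 0 1 2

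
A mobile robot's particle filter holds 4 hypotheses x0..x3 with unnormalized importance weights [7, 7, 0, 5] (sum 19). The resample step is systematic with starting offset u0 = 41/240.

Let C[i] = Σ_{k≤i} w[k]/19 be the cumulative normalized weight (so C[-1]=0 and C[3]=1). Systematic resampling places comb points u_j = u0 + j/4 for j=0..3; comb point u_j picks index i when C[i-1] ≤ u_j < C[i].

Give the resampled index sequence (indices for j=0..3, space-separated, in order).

0 1 1 3

C = [7/19, 14/19, 14/19, 1]
j=0: u_0=41/240 ∈ [0, 7/19) → index 0
j=1: u_1=101/240 ∈ [7/19, 14/19) → index 1
j=2: u_2=161/240 ∈ [7/19, 14/19) → index 1
j=3: u_3=221/240 ∈ [14/19, 1) → index 3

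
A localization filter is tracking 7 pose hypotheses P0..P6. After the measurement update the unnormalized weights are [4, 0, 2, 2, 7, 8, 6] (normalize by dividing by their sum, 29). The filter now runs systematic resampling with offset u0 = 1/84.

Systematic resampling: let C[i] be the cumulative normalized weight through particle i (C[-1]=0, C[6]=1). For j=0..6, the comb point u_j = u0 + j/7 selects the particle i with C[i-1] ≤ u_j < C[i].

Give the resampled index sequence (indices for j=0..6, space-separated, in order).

0 2 4 4 5 5 6

C = [4/29, 4/29, 6/29, 8/29, 15/29, 23/29, 1]
j=0: u_0=1/84 ∈ [0, 4/29) → index 0
j=1: u_1=13/84 ∈ [4/29, 6/29) → index 2
j=2: u_2=25/84 ∈ [8/29, 15/29) → index 4
j=3: u_3=37/84 ∈ [8/29, 15/29) → index 4
j=4: u_4=7/12 ∈ [15/29, 23/29) → index 5
j=5: u_5=61/84 ∈ [15/29, 23/29) → index 5
j=6: u_6=73/84 ∈ [23/29, 1) → index 6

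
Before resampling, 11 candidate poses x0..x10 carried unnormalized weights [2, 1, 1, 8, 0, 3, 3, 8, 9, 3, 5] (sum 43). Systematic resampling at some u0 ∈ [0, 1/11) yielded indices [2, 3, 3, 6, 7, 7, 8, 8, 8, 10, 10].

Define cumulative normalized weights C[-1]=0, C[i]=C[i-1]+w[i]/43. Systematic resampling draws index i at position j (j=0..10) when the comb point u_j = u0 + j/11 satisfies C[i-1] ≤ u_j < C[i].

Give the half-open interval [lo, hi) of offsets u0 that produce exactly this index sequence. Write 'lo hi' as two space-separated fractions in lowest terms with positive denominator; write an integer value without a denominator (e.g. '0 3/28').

36/473 41/473

C = [2/43, 3/43, 4/43, 12/43, 12/43, 15/43, 18/43, 26/43, 35/43, 38/43, 1]
j=0 picked index 2: u0 ∈ [3/43, 4/43)
j=1 picked index 3: u0 ∈ [1/473, 89/473)
j=2 picked index 3: u0 ∈ [-42/473, 46/473)
j=3 picked index 6: u0 ∈ [36/473, 69/473)
j=4 picked index 7: u0 ∈ [26/473, 114/473)
j=5 picked index 7: u0 ∈ [-17/473, 71/473)
j=6 picked index 8: u0 ∈ [28/473, 127/473)
j=7 picked index 8: u0 ∈ [-15/473, 84/473)
j=8 picked index 8: u0 ∈ [-58/473, 41/473)
j=9 picked index 10: u0 ∈ [31/473, 2/11)
j=10 picked index 10: u0 ∈ [-12/473, 1/11)
intersection: [36/473, 41/473)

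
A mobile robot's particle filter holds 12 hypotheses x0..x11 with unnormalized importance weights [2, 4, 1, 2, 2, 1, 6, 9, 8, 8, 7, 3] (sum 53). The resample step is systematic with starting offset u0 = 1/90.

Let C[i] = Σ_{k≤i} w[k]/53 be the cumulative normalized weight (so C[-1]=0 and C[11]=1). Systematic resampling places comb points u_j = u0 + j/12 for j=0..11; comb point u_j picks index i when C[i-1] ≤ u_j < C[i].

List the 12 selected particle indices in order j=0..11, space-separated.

0 1 4 6 7 7 8 8 9 9 10 10

C = [2/53, 6/53, 7/53, 9/53, 11/53, 12/53, 18/53, 27/53, 35/53, 43/53, 50/53, 1]
j=0: u_0=1/90 ∈ [0, 2/53) → index 0
j=1: u_1=17/180 ∈ [2/53, 6/53) → index 1
j=2: u_2=8/45 ∈ [9/53, 11/53) → index 4
j=3: u_3=47/180 ∈ [12/53, 18/53) → index 6
j=4: u_4=31/90 ∈ [18/53, 27/53) → index 7
j=5: u_5=77/180 ∈ [18/53, 27/53) → index 7
j=6: u_6=23/45 ∈ [27/53, 35/53) → index 8
j=7: u_7=107/180 ∈ [27/53, 35/53) → index 8
j=8: u_8=61/90 ∈ [35/53, 43/53) → index 9
j=9: u_9=137/180 ∈ [35/53, 43/53) → index 9
j=10: u_10=38/45 ∈ [43/53, 50/53) → index 10
j=11: u_11=167/180 ∈ [43/53, 50/53) → index 10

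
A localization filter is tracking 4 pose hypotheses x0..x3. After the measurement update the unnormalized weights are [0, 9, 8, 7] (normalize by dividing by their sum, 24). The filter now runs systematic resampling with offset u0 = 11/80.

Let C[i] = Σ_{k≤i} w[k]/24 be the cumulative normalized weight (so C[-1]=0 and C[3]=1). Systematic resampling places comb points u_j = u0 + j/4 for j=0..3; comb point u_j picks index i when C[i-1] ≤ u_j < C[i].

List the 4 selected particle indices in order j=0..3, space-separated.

1 2 2 3

C = [0, 3/8, 17/24, 1]
j=0: u_0=11/80 ∈ [0, 3/8) → index 1
j=1: u_1=31/80 ∈ [3/8, 17/24) → index 2
j=2: u_2=51/80 ∈ [3/8, 17/24) → index 2
j=3: u_3=71/80 ∈ [17/24, 1) → index 3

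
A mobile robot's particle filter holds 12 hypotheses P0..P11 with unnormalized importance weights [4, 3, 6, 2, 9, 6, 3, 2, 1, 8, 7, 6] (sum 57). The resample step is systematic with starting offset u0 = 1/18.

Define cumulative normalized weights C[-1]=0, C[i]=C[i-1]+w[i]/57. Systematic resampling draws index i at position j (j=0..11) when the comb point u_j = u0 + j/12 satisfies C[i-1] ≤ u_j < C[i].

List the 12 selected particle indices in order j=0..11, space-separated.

0 2 2 4 4 5 6 9 9 10 10 11

C = [4/57, 7/57, 13/57, 5/19, 8/19, 10/19, 11/19, 35/57, 12/19, 44/57, 17/19, 1]
j=0: u_0=1/18 ∈ [0, 4/57) → index 0
j=1: u_1=5/36 ∈ [7/57, 13/57) → index 2
j=2: u_2=2/9 ∈ [7/57, 13/57) → index 2
j=3: u_3=11/36 ∈ [5/19, 8/19) → index 4
j=4: u_4=7/18 ∈ [5/19, 8/19) → index 4
j=5: u_5=17/36 ∈ [8/19, 10/19) → index 5
j=6: u_6=5/9 ∈ [10/19, 11/19) → index 6
j=7: u_7=23/36 ∈ [12/19, 44/57) → index 9
j=8: u_8=13/18 ∈ [12/19, 44/57) → index 9
j=9: u_9=29/36 ∈ [44/57, 17/19) → index 10
j=10: u_10=8/9 ∈ [44/57, 17/19) → index 10
j=11: u_11=35/36 ∈ [17/19, 1) → index 11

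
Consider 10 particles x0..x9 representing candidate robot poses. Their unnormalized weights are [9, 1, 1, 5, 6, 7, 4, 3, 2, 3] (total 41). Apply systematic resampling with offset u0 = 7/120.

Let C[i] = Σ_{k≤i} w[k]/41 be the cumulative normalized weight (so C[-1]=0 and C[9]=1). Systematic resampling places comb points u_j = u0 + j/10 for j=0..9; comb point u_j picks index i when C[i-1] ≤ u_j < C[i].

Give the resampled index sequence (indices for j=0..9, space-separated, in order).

C = [9/41, 10/41, 11/41, 16/41, 22/41, 29/41, 33/41, 36/41, 38/41, 1]
j=0: u_0=7/120 ∈ [0, 9/41) → index 0
j=1: u_1=19/120 ∈ [0, 9/41) → index 0
j=2: u_2=31/120 ∈ [10/41, 11/41) → index 2
j=3: u_3=43/120 ∈ [11/41, 16/41) → index 3
j=4: u_4=11/24 ∈ [16/41, 22/41) → index 4
j=5: u_5=67/120 ∈ [22/41, 29/41) → index 5
j=6: u_6=79/120 ∈ [22/41, 29/41) → index 5
j=7: u_7=91/120 ∈ [29/41, 33/41) → index 6
j=8: u_8=103/120 ∈ [33/41, 36/41) → index 7
j=9: u_9=23/24 ∈ [38/41, 1) → index 9

0 0 2 3 4 5 5 6 7 9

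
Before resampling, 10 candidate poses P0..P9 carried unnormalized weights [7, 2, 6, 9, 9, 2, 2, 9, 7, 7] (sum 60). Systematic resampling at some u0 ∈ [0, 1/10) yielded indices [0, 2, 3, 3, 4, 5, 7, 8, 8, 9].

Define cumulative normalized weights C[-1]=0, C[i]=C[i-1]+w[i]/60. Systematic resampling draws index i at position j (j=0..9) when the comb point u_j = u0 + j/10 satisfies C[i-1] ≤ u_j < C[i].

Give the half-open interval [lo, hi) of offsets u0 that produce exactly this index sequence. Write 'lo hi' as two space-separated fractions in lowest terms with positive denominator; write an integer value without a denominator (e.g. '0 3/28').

C = [7/60, 3/20, 1/4, 2/5, 11/20, 7/12, 37/60, 23/30, 53/60, 1]
j=0 picked index 0: u0 ∈ [0, 7/60)
j=1 picked index 2: u0 ∈ [1/20, 3/20)
j=2 picked index 3: u0 ∈ [1/20, 1/5)
j=3 picked index 3: u0 ∈ [-1/20, 1/10)
j=4 picked index 4: u0 ∈ [0, 3/20)
j=5 picked index 5: u0 ∈ [1/20, 1/12)
j=6 picked index 7: u0 ∈ [1/60, 1/6)
j=7 picked index 8: u0 ∈ [1/15, 11/60)
j=8 picked index 8: u0 ∈ [-1/30, 1/12)
j=9 picked index 9: u0 ∈ [-1/60, 1/10)
intersection: [1/15, 1/12)

1/15 1/12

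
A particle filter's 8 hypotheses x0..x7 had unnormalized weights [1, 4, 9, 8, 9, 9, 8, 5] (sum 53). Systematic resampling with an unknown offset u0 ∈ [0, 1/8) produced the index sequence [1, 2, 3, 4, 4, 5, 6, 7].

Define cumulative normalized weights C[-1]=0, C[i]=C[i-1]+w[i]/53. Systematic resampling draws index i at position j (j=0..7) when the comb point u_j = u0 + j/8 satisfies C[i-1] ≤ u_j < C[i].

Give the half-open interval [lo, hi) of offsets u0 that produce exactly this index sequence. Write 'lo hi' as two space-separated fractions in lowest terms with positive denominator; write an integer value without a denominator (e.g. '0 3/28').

17/424 9/106

C = [1/53, 5/53, 14/53, 22/53, 31/53, 40/53, 48/53, 1]
j=0 picked index 1: u0 ∈ [1/53, 5/53)
j=1 picked index 2: u0 ∈ [-13/424, 59/424)
j=2 picked index 3: u0 ∈ [3/212, 35/212)
j=3 picked index 4: u0 ∈ [17/424, 89/424)
j=4 picked index 4: u0 ∈ [-9/106, 9/106)
j=5 picked index 5: u0 ∈ [-17/424, 55/424)
j=6 picked index 6: u0 ∈ [1/212, 33/212)
j=7 picked index 7: u0 ∈ [13/424, 1/8)
intersection: [17/424, 9/106)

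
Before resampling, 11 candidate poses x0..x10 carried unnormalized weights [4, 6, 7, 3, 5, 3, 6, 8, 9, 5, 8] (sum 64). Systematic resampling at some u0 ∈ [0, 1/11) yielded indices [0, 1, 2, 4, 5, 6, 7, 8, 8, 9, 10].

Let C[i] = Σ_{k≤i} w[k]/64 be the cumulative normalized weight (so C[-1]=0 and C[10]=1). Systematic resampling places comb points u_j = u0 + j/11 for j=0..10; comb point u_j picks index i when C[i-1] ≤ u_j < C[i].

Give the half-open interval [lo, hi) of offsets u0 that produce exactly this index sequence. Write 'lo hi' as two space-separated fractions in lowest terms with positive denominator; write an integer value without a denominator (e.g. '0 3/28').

C = [1/16, 5/32, 17/64, 5/16, 25/64, 7/16, 17/32, 21/32, 51/64, 7/8, 1]
j=0 picked index 0: u0 ∈ [0, 1/16)
j=1 picked index 1: u0 ∈ [-5/176, 23/352)
j=2 picked index 2: u0 ∈ [-9/352, 59/704)
j=3 picked index 4: u0 ∈ [7/176, 83/704)
j=4 picked index 5: u0 ∈ [19/704, 13/176)
j=5 picked index 6: u0 ∈ [-3/176, 27/352)
j=6 picked index 7: u0 ∈ [-5/352, 39/352)
j=7 picked index 8: u0 ∈ [7/352, 113/704)
j=8 picked index 8: u0 ∈ [-25/352, 49/704)
j=9 picked index 9: u0 ∈ [-15/704, 5/88)
j=10 picked index 10: u0 ∈ [-3/88, 1/11)
intersection: [7/176, 5/88)

7/176 5/88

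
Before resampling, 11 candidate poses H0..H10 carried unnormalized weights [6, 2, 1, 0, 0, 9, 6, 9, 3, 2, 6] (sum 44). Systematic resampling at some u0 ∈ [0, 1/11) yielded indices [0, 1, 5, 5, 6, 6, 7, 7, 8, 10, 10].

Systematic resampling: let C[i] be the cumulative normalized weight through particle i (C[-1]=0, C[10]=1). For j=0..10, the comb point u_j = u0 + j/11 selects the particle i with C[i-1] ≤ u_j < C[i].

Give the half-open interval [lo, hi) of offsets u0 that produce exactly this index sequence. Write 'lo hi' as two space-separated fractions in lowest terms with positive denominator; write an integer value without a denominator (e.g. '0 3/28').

1/22 1/11

C = [3/22, 2/11, 9/44, 9/44, 9/44, 9/22, 6/11, 3/4, 9/11, 19/22, 1]
j=0 picked index 0: u0 ∈ [0, 3/22)
j=1 picked index 1: u0 ∈ [1/22, 1/11)
j=2 picked index 5: u0 ∈ [1/44, 5/22)
j=3 picked index 5: u0 ∈ [-3/44, 3/22)
j=4 picked index 6: u0 ∈ [1/22, 2/11)
j=5 picked index 6: u0 ∈ [-1/22, 1/11)
j=6 picked index 7: u0 ∈ [0, 9/44)
j=7 picked index 7: u0 ∈ [-1/11, 5/44)
j=8 picked index 8: u0 ∈ [1/44, 1/11)
j=9 picked index 10: u0 ∈ [1/22, 2/11)
j=10 picked index 10: u0 ∈ [-1/22, 1/11)
intersection: [1/22, 1/11)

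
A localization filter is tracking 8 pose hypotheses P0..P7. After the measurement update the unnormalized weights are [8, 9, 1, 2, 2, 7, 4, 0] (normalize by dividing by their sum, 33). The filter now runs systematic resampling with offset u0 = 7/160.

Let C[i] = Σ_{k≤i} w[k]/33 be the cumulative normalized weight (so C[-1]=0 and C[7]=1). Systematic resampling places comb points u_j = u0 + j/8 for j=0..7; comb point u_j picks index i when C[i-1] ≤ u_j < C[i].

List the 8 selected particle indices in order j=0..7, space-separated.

C = [8/33, 17/33, 6/11, 20/33, 2/3, 29/33, 1, 1]
j=0: u_0=7/160 ∈ [0, 8/33) → index 0
j=1: u_1=27/160 ∈ [0, 8/33) → index 0
j=2: u_2=47/160 ∈ [8/33, 17/33) → index 1
j=3: u_3=67/160 ∈ [8/33, 17/33) → index 1
j=4: u_4=87/160 ∈ [17/33, 6/11) → index 2
j=5: u_5=107/160 ∈ [2/3, 29/33) → index 5
j=6: u_6=127/160 ∈ [2/3, 29/33) → index 5
j=7: u_7=147/160 ∈ [29/33, 1) → index 6

0 0 1 1 2 5 5 6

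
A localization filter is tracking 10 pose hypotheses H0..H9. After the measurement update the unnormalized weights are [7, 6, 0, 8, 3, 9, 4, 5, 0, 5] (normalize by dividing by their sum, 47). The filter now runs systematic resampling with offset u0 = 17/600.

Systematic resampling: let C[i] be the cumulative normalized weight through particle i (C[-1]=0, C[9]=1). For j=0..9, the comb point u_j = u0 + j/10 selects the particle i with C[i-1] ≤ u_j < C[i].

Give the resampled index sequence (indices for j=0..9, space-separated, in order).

0 0 1 3 3 5 5 6 7 9

C = [7/47, 13/47, 13/47, 21/47, 24/47, 33/47, 37/47, 42/47, 42/47, 1]
j=0: u_0=17/600 ∈ [0, 7/47) → index 0
j=1: u_1=77/600 ∈ [0, 7/47) → index 0
j=2: u_2=137/600 ∈ [7/47, 13/47) → index 1
j=3: u_3=197/600 ∈ [13/47, 21/47) → index 3
j=4: u_4=257/600 ∈ [13/47, 21/47) → index 3
j=5: u_5=317/600 ∈ [24/47, 33/47) → index 5
j=6: u_6=377/600 ∈ [24/47, 33/47) → index 5
j=7: u_7=437/600 ∈ [33/47, 37/47) → index 6
j=8: u_8=497/600 ∈ [37/47, 42/47) → index 7
j=9: u_9=557/600 ∈ [42/47, 1) → index 9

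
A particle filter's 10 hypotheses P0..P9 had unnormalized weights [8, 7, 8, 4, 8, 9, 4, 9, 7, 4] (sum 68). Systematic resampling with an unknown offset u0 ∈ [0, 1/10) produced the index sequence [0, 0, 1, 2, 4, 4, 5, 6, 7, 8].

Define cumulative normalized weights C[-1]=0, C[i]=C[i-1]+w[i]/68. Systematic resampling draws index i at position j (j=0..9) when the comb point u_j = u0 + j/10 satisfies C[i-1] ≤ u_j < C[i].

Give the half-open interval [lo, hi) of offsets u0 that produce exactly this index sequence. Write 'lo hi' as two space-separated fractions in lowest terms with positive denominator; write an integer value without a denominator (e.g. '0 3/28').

0 1/170

C = [2/17, 15/68, 23/68, 27/68, 35/68, 11/17, 12/17, 57/68, 16/17, 1]
j=0 picked index 0: u0 ∈ [0, 2/17)
j=1 picked index 0: u0 ∈ [-1/10, 3/170)
j=2 picked index 1: u0 ∈ [-7/85, 7/340)
j=3 picked index 2: u0 ∈ [-27/340, 13/340)
j=4 picked index 4: u0 ∈ [-1/340, 39/340)
j=5 picked index 4: u0 ∈ [-7/68, 1/68)
j=6 picked index 5: u0 ∈ [-29/340, 4/85)
j=7 picked index 6: u0 ∈ [-9/170, 1/170)
j=8 picked index 7: u0 ∈ [-8/85, 13/340)
j=9 picked index 8: u0 ∈ [-21/340, 7/170)
intersection: [0, 1/170)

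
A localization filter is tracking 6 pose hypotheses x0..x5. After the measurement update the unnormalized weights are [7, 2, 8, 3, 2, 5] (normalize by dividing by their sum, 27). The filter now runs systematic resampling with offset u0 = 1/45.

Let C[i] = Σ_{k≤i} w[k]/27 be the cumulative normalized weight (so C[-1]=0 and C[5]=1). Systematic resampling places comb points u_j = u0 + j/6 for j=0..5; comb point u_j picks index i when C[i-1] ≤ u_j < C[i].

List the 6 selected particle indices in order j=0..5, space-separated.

C = [7/27, 1/3, 17/27, 20/27, 22/27, 1]
j=0: u_0=1/45 ∈ [0, 7/27) → index 0
j=1: u_1=17/90 ∈ [0, 7/27) → index 0
j=2: u_2=16/45 ∈ [1/3, 17/27) → index 2
j=3: u_3=47/90 ∈ [1/3, 17/27) → index 2
j=4: u_4=31/45 ∈ [17/27, 20/27) → index 3
j=5: u_5=77/90 ∈ [22/27, 1) → index 5

0 0 2 2 3 5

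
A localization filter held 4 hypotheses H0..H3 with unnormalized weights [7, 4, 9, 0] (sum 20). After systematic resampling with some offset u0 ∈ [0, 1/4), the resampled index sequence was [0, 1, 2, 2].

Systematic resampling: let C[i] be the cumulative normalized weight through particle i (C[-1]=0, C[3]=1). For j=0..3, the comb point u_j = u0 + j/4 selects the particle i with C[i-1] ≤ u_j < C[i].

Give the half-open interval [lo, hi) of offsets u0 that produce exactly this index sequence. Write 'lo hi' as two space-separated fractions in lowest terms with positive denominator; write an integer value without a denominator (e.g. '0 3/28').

C = [7/20, 11/20, 1, 1]
j=0 picked index 0: u0 ∈ [0, 7/20)
j=1 picked index 1: u0 ∈ [1/10, 3/10)
j=2 picked index 2: u0 ∈ [1/20, 1/2)
j=3 picked index 2: u0 ∈ [-1/5, 1/4)
intersection: [1/10, 1/4)

1/10 1/4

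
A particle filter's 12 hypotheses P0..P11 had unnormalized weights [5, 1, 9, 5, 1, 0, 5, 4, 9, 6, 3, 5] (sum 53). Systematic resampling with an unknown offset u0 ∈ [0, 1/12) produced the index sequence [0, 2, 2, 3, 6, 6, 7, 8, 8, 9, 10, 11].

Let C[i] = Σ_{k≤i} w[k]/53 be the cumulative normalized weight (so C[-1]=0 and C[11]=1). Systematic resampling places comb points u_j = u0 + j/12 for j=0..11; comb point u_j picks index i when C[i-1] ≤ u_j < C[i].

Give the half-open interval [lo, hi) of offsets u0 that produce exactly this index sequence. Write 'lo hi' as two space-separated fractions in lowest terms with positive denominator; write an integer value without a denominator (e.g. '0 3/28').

C = [5/53, 6/53, 15/53, 20/53, 21/53, 21/53, 26/53, 30/53, 39/53, 45/53, 48/53, 1]
j=0 picked index 0: u0 ∈ [0, 5/53)
j=1 picked index 2: u0 ∈ [19/636, 127/636)
j=2 picked index 2: u0 ∈ [-17/318, 37/318)
j=3 picked index 3: u0 ∈ [7/212, 27/212)
j=4 picked index 6: u0 ∈ [10/159, 25/159)
j=5 picked index 6: u0 ∈ [-13/636, 47/636)
j=6 picked index 7: u0 ∈ [-1/106, 7/106)
j=7 picked index 8: u0 ∈ [-11/636, 97/636)
j=8 picked index 8: u0 ∈ [-16/159, 11/159)
j=9 picked index 9: u0 ∈ [-3/212, 21/212)
j=10 picked index 10: u0 ∈ [5/318, 23/318)
j=11 picked index 11: u0 ∈ [-7/636, 1/12)
intersection: [10/159, 7/106)

10/159 7/106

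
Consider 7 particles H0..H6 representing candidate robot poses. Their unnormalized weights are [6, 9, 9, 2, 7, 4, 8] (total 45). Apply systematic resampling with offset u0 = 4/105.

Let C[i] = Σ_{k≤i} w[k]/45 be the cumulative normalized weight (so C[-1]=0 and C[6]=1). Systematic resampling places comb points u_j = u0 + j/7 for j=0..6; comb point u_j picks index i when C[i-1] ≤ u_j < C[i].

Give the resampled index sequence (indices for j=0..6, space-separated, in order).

0 1 1 2 4 5 6

C = [2/15, 1/3, 8/15, 26/45, 11/15, 37/45, 1]
j=0: u_0=4/105 ∈ [0, 2/15) → index 0
j=1: u_1=19/105 ∈ [2/15, 1/3) → index 1
j=2: u_2=34/105 ∈ [2/15, 1/3) → index 1
j=3: u_3=7/15 ∈ [1/3, 8/15) → index 2
j=4: u_4=64/105 ∈ [26/45, 11/15) → index 4
j=5: u_5=79/105 ∈ [11/15, 37/45) → index 5
j=6: u_6=94/105 ∈ [37/45, 1) → index 6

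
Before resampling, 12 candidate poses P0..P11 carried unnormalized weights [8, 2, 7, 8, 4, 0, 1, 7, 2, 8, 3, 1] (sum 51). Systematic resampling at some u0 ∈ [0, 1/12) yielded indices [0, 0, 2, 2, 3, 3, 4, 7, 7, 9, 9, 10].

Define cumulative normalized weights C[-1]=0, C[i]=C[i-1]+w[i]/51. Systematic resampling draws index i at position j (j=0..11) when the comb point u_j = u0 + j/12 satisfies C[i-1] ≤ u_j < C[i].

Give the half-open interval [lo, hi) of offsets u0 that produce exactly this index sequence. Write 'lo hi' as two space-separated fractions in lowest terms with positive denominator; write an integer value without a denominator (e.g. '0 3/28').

1/34 1/17

C = [8/51, 10/51, 1/3, 25/51, 29/51, 29/51, 10/17, 37/51, 13/17, 47/51, 50/51, 1]
j=0 picked index 0: u0 ∈ [0, 8/51)
j=1 picked index 0: u0 ∈ [-1/12, 5/68)
j=2 picked index 2: u0 ∈ [1/34, 1/6)
j=3 picked index 2: u0 ∈ [-11/204, 1/12)
j=4 picked index 3: u0 ∈ [0, 8/51)
j=5 picked index 3: u0 ∈ [-1/12, 5/68)
j=6 picked index 4: u0 ∈ [-1/102, 7/102)
j=7 picked index 7: u0 ∈ [1/204, 29/204)
j=8 picked index 7: u0 ∈ [-4/51, 1/17)
j=9 picked index 9: u0 ∈ [1/68, 35/204)
j=10 picked index 9: u0 ∈ [-7/102, 3/34)
j=11 picked index 10: u0 ∈ [1/204, 13/204)
intersection: [1/34, 1/17)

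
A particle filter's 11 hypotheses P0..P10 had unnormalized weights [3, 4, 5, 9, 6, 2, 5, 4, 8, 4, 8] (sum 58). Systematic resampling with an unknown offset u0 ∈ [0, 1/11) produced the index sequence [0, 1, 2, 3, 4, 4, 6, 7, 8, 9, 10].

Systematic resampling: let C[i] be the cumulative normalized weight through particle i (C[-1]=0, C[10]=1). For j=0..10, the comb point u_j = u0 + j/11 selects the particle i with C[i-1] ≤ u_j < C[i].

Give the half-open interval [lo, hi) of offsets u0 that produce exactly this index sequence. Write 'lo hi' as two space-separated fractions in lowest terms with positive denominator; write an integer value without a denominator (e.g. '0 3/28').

C = [3/58, 7/58, 6/29, 21/58, 27/58, 1/2, 17/29, 19/29, 23/29, 25/29, 1]
j=0 picked index 0: u0 ∈ [0, 3/58)
j=1 picked index 1: u0 ∈ [-25/638, 19/638)
j=2 picked index 2: u0 ∈ [-39/638, 8/319)
j=3 picked index 3: u0 ∈ [-21/319, 57/638)
j=4 picked index 4: u0 ∈ [-1/638, 65/638)
j=5 picked index 4: u0 ∈ [-59/638, 7/638)
j=6 picked index 6: u0 ∈ [-1/22, 13/319)
j=7 picked index 7: u0 ∈ [-16/319, 6/319)
j=8 picked index 8: u0 ∈ [-23/319, 21/319)
j=9 picked index 9: u0 ∈ [-8/319, 14/319)
j=10 picked index 10: u0 ∈ [-15/319, 1/11)
intersection: [0, 7/638)

0 7/638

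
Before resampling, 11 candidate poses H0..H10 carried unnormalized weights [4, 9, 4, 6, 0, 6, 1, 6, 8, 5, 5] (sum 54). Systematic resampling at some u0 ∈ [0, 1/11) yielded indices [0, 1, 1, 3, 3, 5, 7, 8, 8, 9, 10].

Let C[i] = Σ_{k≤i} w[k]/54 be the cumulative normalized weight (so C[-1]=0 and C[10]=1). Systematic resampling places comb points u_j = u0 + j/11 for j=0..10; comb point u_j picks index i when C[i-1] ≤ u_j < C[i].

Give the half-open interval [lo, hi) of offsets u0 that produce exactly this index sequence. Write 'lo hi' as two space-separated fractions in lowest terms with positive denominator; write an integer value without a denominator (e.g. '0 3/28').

C = [2/27, 13/54, 17/54, 23/54, 23/54, 29/54, 5/9, 2/3, 22/27, 49/54, 1]
j=0 picked index 0: u0 ∈ [0, 2/27)
j=1 picked index 1: u0 ∈ [-5/297, 89/594)
j=2 picked index 1: u0 ∈ [-32/297, 35/594)
j=3 picked index 3: u0 ∈ [25/594, 91/594)
j=4 picked index 3: u0 ∈ [-29/594, 37/594)
j=5 picked index 5: u0 ∈ [-17/594, 49/594)
j=6 picked index 7: u0 ∈ [1/99, 4/33)
j=7 picked index 8: u0 ∈ [1/33, 53/297)
j=8 picked index 8: u0 ∈ [-2/33, 26/297)
j=9 picked index 9: u0 ∈ [-1/297, 53/594)
j=10 picked index 10: u0 ∈ [-1/594, 1/11)
intersection: [25/594, 35/594)

25/594 35/594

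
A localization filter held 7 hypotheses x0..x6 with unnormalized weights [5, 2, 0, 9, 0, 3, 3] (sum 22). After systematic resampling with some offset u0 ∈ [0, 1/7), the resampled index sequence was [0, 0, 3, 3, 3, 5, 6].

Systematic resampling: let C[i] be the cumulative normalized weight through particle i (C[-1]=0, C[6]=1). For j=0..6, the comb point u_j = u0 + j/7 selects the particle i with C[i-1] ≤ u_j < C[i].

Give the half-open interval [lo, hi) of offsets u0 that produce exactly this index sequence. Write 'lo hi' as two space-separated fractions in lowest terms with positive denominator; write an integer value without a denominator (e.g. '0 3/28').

C = [5/22, 7/22, 7/22, 8/11, 8/11, 19/22, 1]
j=0 picked index 0: u0 ∈ [0, 5/22)
j=1 picked index 0: u0 ∈ [-1/7, 13/154)
j=2 picked index 3: u0 ∈ [5/154, 34/77)
j=3 picked index 3: u0 ∈ [-17/154, 23/77)
j=4 picked index 3: u0 ∈ [-39/154, 12/77)
j=5 picked index 5: u0 ∈ [1/77, 23/154)
j=6 picked index 6: u0 ∈ [1/154, 1/7)
intersection: [5/154, 13/154)

5/154 13/154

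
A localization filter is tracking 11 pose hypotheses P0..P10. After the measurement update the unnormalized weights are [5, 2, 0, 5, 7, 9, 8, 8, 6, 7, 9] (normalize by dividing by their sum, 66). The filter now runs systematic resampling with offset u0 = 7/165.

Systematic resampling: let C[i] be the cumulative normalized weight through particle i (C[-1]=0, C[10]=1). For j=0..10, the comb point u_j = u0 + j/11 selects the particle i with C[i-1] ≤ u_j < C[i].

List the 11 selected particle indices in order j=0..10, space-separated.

C = [5/66, 7/66, 7/66, 2/11, 19/66, 14/33, 6/11, 2/3, 25/33, 19/22, 1]
j=0: u_0=7/165 ∈ [0, 5/66) → index 0
j=1: u_1=2/15 ∈ [7/66, 2/11) → index 3
j=2: u_2=37/165 ∈ [2/11, 19/66) → index 4
j=3: u_3=52/165 ∈ [19/66, 14/33) → index 5
j=4: u_4=67/165 ∈ [19/66, 14/33) → index 5
j=5: u_5=82/165 ∈ [14/33, 6/11) → index 6
j=6: u_6=97/165 ∈ [6/11, 2/3) → index 7
j=7: u_7=112/165 ∈ [2/3, 25/33) → index 8
j=8: u_8=127/165 ∈ [25/33, 19/22) → index 9
j=9: u_9=142/165 ∈ [25/33, 19/22) → index 9
j=10: u_10=157/165 ∈ [19/22, 1) → index 10

0 3 4 5 5 6 7 8 9 9 10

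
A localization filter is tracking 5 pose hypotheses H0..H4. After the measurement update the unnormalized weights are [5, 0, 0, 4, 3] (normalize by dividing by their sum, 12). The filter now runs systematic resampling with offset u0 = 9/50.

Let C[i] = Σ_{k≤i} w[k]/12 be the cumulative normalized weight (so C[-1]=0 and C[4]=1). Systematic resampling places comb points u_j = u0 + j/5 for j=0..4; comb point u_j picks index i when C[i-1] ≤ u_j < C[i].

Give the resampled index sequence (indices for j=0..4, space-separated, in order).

C = [5/12, 5/12, 5/12, 3/4, 1]
j=0: u_0=9/50 ∈ [0, 5/12) → index 0
j=1: u_1=19/50 ∈ [0, 5/12) → index 0
j=2: u_2=29/50 ∈ [5/12, 3/4) → index 3
j=3: u_3=39/50 ∈ [3/4, 1) → index 4
j=4: u_4=49/50 ∈ [3/4, 1) → index 4

0 0 3 4 4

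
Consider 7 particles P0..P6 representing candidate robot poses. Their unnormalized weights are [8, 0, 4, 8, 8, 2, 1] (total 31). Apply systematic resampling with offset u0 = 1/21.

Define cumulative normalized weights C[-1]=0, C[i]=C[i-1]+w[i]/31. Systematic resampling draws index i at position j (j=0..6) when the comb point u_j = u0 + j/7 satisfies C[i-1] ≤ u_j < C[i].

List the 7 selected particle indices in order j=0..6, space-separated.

0 0 2 3 3 4 5

C = [8/31, 8/31, 12/31, 20/31, 28/31, 30/31, 1]
j=0: u_0=1/21 ∈ [0, 8/31) → index 0
j=1: u_1=4/21 ∈ [0, 8/31) → index 0
j=2: u_2=1/3 ∈ [8/31, 12/31) → index 2
j=3: u_3=10/21 ∈ [12/31, 20/31) → index 3
j=4: u_4=13/21 ∈ [12/31, 20/31) → index 3
j=5: u_5=16/21 ∈ [20/31, 28/31) → index 4
j=6: u_6=19/21 ∈ [28/31, 30/31) → index 5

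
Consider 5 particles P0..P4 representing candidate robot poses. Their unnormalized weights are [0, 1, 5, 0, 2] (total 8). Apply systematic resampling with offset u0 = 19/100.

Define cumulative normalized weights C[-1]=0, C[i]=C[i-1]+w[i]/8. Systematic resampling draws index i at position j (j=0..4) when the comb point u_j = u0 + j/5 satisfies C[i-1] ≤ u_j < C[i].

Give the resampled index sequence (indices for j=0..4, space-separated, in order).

2 2 2 4 4

C = [0, 1/8, 3/4, 3/4, 1]
j=0: u_0=19/100 ∈ [1/8, 3/4) → index 2
j=1: u_1=39/100 ∈ [1/8, 3/4) → index 2
j=2: u_2=59/100 ∈ [1/8, 3/4) → index 2
j=3: u_3=79/100 ∈ [3/4, 1) → index 4
j=4: u_4=99/100 ∈ [3/4, 1) → index 4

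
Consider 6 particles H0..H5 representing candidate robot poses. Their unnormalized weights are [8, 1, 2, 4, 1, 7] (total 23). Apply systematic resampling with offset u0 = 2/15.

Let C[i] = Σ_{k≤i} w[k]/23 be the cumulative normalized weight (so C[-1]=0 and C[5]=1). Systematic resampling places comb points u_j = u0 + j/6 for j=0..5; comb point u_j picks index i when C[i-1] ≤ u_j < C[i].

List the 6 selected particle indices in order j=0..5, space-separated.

0 0 2 3 5 5

C = [8/23, 9/23, 11/23, 15/23, 16/23, 1]
j=0: u_0=2/15 ∈ [0, 8/23) → index 0
j=1: u_1=3/10 ∈ [0, 8/23) → index 0
j=2: u_2=7/15 ∈ [9/23, 11/23) → index 2
j=3: u_3=19/30 ∈ [11/23, 15/23) → index 3
j=4: u_4=4/5 ∈ [16/23, 1) → index 5
j=5: u_5=29/30 ∈ [16/23, 1) → index 5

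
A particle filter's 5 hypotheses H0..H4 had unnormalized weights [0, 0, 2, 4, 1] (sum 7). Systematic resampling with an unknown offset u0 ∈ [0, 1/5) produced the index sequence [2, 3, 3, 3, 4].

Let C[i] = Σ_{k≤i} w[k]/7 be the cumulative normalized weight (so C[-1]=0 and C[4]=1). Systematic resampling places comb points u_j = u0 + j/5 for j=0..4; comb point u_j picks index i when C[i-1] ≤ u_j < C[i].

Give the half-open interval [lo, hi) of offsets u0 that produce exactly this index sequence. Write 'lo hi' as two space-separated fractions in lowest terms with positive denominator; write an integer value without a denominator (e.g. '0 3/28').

C = [0, 0, 2/7, 6/7, 1]
j=0 picked index 2: u0 ∈ [0, 2/7)
j=1 picked index 3: u0 ∈ [3/35, 23/35)
j=2 picked index 3: u0 ∈ [-4/35, 16/35)
j=3 picked index 3: u0 ∈ [-11/35, 9/35)
j=4 picked index 4: u0 ∈ [2/35, 1/5)
intersection: [3/35, 1/5)

3/35 1/5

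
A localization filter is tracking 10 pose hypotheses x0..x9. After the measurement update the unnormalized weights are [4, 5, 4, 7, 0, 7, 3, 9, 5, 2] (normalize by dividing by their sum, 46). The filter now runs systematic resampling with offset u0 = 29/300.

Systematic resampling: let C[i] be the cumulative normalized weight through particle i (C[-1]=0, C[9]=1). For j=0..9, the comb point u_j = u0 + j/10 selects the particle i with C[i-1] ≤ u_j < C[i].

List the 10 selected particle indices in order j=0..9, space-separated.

C = [2/23, 9/46, 13/46, 10/23, 10/23, 27/46, 15/23, 39/46, 22/23, 1]
j=0: u_0=29/300 ∈ [2/23, 9/46) → index 1
j=1: u_1=59/300 ∈ [9/46, 13/46) → index 2
j=2: u_2=89/300 ∈ [13/46, 10/23) → index 3
j=3: u_3=119/300 ∈ [13/46, 10/23) → index 3
j=4: u_4=149/300 ∈ [10/23, 27/46) → index 5
j=5: u_5=179/300 ∈ [27/46, 15/23) → index 6
j=6: u_6=209/300 ∈ [15/23, 39/46) → index 7
j=7: u_7=239/300 ∈ [15/23, 39/46) → index 7
j=8: u_8=269/300 ∈ [39/46, 22/23) → index 8
j=9: u_9=299/300 ∈ [22/23, 1) → index 9

1 2 3 3 5 6 7 7 8 9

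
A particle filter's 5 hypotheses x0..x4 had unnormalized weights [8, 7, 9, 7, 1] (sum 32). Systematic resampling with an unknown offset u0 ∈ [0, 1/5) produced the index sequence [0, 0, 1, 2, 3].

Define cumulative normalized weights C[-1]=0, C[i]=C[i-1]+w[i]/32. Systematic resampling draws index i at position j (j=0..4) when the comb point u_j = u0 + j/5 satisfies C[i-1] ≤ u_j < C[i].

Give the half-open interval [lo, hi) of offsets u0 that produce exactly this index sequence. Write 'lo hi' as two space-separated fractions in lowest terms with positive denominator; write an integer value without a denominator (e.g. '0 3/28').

C = [1/4, 15/32, 3/4, 31/32, 1]
j=0 picked index 0: u0 ∈ [0, 1/4)
j=1 picked index 0: u0 ∈ [-1/5, 1/20)
j=2 picked index 1: u0 ∈ [-3/20, 11/160)
j=3 picked index 2: u0 ∈ [-21/160, 3/20)
j=4 picked index 3: u0 ∈ [-1/20, 27/160)
intersection: [0, 1/20)

0 1/20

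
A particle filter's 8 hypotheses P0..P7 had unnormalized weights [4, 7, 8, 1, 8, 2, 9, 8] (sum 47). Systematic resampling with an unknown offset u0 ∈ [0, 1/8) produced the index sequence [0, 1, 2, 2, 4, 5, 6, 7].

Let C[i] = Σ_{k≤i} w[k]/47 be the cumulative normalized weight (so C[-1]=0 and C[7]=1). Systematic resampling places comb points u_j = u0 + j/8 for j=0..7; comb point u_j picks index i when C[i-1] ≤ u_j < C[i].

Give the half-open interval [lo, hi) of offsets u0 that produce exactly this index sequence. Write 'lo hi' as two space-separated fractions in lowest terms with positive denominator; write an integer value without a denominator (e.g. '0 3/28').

0 5/376

C = [4/47, 11/47, 19/47, 20/47, 28/47, 30/47, 39/47, 1]
j=0 picked index 0: u0 ∈ [0, 4/47)
j=1 picked index 1: u0 ∈ [-15/376, 41/376)
j=2 picked index 2: u0 ∈ [-3/188, 29/188)
j=3 picked index 2: u0 ∈ [-53/376, 11/376)
j=4 picked index 4: u0 ∈ [-7/94, 9/94)
j=5 picked index 5: u0 ∈ [-11/376, 5/376)
j=6 picked index 6: u0 ∈ [-21/188, 15/188)
j=7 picked index 7: u0 ∈ [-17/376, 1/8)
intersection: [0, 5/376)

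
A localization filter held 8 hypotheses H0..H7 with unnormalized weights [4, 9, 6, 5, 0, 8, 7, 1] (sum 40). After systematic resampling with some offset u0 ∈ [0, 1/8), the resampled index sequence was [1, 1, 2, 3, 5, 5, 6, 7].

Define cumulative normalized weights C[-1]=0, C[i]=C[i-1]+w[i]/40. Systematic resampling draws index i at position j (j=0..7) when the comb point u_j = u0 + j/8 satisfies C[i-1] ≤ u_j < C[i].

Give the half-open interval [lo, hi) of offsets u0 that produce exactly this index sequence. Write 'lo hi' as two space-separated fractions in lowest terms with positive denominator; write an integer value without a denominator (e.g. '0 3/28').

C = [1/10, 13/40, 19/40, 3/5, 3/5, 4/5, 39/40, 1]
j=0 picked index 1: u0 ∈ [1/10, 13/40)
j=1 picked index 1: u0 ∈ [-1/40, 1/5)
j=2 picked index 2: u0 ∈ [3/40, 9/40)
j=3 picked index 3: u0 ∈ [1/10, 9/40)
j=4 picked index 5: u0 ∈ [1/10, 3/10)
j=5 picked index 5: u0 ∈ [-1/40, 7/40)
j=6 picked index 6: u0 ∈ [1/20, 9/40)
j=7 picked index 7: u0 ∈ [1/10, 1/8)
intersection: [1/10, 1/8)

1/10 1/8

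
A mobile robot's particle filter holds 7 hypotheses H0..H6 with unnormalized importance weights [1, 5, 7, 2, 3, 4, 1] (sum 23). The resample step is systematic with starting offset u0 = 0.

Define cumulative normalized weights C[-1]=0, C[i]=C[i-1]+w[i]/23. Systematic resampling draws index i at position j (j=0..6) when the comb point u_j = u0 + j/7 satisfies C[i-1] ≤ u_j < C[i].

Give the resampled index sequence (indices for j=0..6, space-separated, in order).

0 1 2 2 3 4 5

C = [1/23, 6/23, 13/23, 15/23, 18/23, 22/23, 1]
j=0: u_0=0 ∈ [0, 1/23) → index 0
j=1: u_1=1/7 ∈ [1/23, 6/23) → index 1
j=2: u_2=2/7 ∈ [6/23, 13/23) → index 2
j=3: u_3=3/7 ∈ [6/23, 13/23) → index 2
j=4: u_4=4/7 ∈ [13/23, 15/23) → index 3
j=5: u_5=5/7 ∈ [15/23, 18/23) → index 4
j=6: u_6=6/7 ∈ [18/23, 22/23) → index 5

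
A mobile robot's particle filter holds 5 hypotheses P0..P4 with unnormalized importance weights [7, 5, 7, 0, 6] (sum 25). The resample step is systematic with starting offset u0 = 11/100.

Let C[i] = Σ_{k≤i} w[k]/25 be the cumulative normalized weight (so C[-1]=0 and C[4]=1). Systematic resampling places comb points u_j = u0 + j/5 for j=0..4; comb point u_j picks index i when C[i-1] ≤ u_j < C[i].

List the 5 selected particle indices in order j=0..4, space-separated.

C = [7/25, 12/25, 19/25, 19/25, 1]
j=0: u_0=11/100 ∈ [0, 7/25) → index 0
j=1: u_1=31/100 ∈ [7/25, 12/25) → index 1
j=2: u_2=51/100 ∈ [12/25, 19/25) → index 2
j=3: u_3=71/100 ∈ [12/25, 19/25) → index 2
j=4: u_4=91/100 ∈ [19/25, 1) → index 4

0 1 2 2 4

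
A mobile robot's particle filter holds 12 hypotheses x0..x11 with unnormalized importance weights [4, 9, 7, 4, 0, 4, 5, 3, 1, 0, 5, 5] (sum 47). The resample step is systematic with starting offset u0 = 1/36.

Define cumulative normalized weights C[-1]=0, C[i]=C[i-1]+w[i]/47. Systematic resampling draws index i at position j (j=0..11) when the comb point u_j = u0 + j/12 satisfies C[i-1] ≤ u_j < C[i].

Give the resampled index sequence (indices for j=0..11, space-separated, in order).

C = [4/47, 13/47, 20/47, 24/47, 24/47, 28/47, 33/47, 36/47, 37/47, 37/47, 42/47, 1]
j=0: u_0=1/36 ∈ [0, 4/47) → index 0
j=1: u_1=1/9 ∈ [4/47, 13/47) → index 1
j=2: u_2=7/36 ∈ [4/47, 13/47) → index 1
j=3: u_3=5/18 ∈ [13/47, 20/47) → index 2
j=4: u_4=13/36 ∈ [13/47, 20/47) → index 2
j=5: u_5=4/9 ∈ [20/47, 24/47) → index 3
j=6: u_6=19/36 ∈ [24/47, 28/47) → index 5
j=7: u_7=11/18 ∈ [28/47, 33/47) → index 6
j=8: u_8=25/36 ∈ [28/47, 33/47) → index 6
j=9: u_9=7/9 ∈ [36/47, 37/47) → index 8
j=10: u_10=31/36 ∈ [37/47, 42/47) → index 10
j=11: u_11=17/18 ∈ [42/47, 1) → index 11

0 1 1 2 2 3 5 6 6 8 10 11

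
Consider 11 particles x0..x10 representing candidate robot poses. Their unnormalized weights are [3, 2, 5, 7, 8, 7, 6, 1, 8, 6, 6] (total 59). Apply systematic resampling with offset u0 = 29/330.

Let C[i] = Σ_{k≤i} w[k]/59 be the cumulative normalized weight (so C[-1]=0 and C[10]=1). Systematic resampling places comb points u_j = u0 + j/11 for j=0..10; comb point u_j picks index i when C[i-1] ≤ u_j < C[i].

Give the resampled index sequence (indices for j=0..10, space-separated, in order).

2 3 3 4 5 6 6 8 9 10 10

C = [3/59, 5/59, 10/59, 17/59, 25/59, 32/59, 38/59, 39/59, 47/59, 53/59, 1]
j=0: u_0=29/330 ∈ [5/59, 10/59) → index 2
j=1: u_1=59/330 ∈ [10/59, 17/59) → index 3
j=2: u_2=89/330 ∈ [10/59, 17/59) → index 3
j=3: u_3=119/330 ∈ [17/59, 25/59) → index 4
j=4: u_4=149/330 ∈ [25/59, 32/59) → index 5
j=5: u_5=179/330 ∈ [32/59, 38/59) → index 6
j=6: u_6=19/30 ∈ [32/59, 38/59) → index 6
j=7: u_7=239/330 ∈ [39/59, 47/59) → index 8
j=8: u_8=269/330 ∈ [47/59, 53/59) → index 9
j=9: u_9=299/330 ∈ [53/59, 1) → index 10
j=10: u_10=329/330 ∈ [53/59, 1) → index 10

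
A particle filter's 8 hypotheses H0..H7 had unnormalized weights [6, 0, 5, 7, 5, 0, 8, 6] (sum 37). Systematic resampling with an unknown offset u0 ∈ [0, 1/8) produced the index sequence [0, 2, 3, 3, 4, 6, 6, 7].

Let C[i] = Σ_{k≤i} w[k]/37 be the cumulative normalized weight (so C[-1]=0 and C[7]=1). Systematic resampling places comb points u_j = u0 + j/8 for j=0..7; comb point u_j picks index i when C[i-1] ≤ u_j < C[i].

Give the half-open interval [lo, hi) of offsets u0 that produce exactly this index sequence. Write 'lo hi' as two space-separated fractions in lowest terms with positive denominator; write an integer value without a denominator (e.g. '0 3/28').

7/148 13/148

C = [6/37, 6/37, 11/37, 18/37, 23/37, 23/37, 31/37, 1]
j=0 picked index 0: u0 ∈ [0, 6/37)
j=1 picked index 2: u0 ∈ [11/296, 51/296)
j=2 picked index 3: u0 ∈ [7/148, 35/148)
j=3 picked index 3: u0 ∈ [-23/296, 33/296)
j=4 picked index 4: u0 ∈ [-1/74, 9/74)
j=5 picked index 6: u0 ∈ [-1/296, 63/296)
j=6 picked index 6: u0 ∈ [-19/148, 13/148)
j=7 picked index 7: u0 ∈ [-11/296, 1/8)
intersection: [7/148, 13/148)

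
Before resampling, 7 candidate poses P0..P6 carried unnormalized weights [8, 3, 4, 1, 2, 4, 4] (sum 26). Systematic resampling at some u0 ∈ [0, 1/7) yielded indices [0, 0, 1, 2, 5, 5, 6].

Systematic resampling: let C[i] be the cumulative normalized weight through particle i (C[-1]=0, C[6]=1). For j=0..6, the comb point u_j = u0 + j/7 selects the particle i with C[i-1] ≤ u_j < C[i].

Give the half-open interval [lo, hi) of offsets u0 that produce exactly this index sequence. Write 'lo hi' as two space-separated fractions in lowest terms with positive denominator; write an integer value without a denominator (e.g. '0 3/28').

C = [4/13, 11/26, 15/26, 8/13, 9/13, 11/13, 1]
j=0 picked index 0: u0 ∈ [0, 4/13)
j=1 picked index 0: u0 ∈ [-1/7, 15/91)
j=2 picked index 1: u0 ∈ [2/91, 25/182)
j=3 picked index 2: u0 ∈ [-1/182, 27/182)
j=4 picked index 5: u0 ∈ [11/91, 25/91)
j=5 picked index 5: u0 ∈ [-2/91, 12/91)
j=6 picked index 6: u0 ∈ [-1/91, 1/7)
intersection: [11/91, 12/91)

11/91 12/91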